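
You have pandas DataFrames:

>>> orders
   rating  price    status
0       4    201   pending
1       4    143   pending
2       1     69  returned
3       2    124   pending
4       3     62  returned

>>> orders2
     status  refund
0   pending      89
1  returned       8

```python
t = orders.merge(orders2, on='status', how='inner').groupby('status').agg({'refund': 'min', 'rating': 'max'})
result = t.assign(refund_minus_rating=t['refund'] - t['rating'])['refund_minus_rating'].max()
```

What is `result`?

85

merge on 'status' (how='inner') → 5 rows:
   rating  price    status  refund
0       4    201   pending      89
1       4    143   pending      89
2       1     69  returned       8
3       2    124   pending      89
4       3     62  returned       8
group by status: min(refund), max(rating):
          refund  rating
status                  
pending       89       4
returned       8       3
add column refund_minus_rating = t['refund'] - t['rating']:
          refund  rating  refund_minus_rating
status                                       
pending       89       4                   85
returned       8       3                    5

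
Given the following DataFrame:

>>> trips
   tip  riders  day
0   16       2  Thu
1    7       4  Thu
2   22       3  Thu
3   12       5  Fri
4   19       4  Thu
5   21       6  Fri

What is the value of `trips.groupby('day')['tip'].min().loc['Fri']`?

group by day, min of tip:
day
Fri    12
Thu     7
Name: tip, dtype: int64
value at index 'Fri' → 12

12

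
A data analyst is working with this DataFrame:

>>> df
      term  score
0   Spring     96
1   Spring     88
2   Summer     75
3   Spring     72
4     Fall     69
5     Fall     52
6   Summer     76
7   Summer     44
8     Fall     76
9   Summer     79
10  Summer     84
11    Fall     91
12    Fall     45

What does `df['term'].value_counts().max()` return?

value_counts of term:
term
Summer    5
Fall      5
Spring    3
Name: count, dtype: int64
Then the max of the resulting series: 5

5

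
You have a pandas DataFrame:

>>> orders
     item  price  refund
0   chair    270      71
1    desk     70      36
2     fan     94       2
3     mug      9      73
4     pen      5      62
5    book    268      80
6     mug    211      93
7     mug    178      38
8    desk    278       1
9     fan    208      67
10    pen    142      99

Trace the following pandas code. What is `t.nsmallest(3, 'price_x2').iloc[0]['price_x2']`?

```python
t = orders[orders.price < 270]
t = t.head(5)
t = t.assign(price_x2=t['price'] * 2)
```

10

filter rows where price < 270:
    item  price  refund
1   desk     70      36
2    fan     94       2
3    mug      9      73
4    pen      5      62
5   book    268      80
6    mug    211      93
7    mug    178      38
9    fan    208      67
10   pen    142      99
take first 5 rows:
   item  price  refund
1  desk     70      36
2   fan     94       2
3   mug      9      73
4   pen      5      62
5  book    268      80
add column price_x2 = t['price'] * 2:
   item  price  refund  price_x2
1  desk     70      36       140
2   fan     94       2       188
3   mug      9      73        18
4   pen      5      62        10
5  book    268      80       536
take 3 rows with smallest price_x2:
   item  price  refund  price_x2
4   pen      5      62        10
3   mug      9      73        18
1  desk     70      36       140
Reading off the value at position 0, column 'price_x2', we get 10.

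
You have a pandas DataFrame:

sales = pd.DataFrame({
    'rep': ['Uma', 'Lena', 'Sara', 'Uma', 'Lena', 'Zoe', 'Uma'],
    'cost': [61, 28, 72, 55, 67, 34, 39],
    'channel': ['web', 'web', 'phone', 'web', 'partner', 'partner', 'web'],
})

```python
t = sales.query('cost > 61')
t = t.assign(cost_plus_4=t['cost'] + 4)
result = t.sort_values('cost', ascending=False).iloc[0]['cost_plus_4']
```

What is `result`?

filter rows where cost > 61:
    rep  cost  channel
2  Sara    72    phone
4  Lena    67  partner
add column cost_plus_4 = t['cost'] + 4:
    rep  cost  channel  cost_plus_4
2  Sara    72    phone           76
4  Lena    67  partner           71
sort by cost descending:
    rep  cost  channel  cost_plus_4
2  Sara    72    phone           76
4  Lena    67  partner           71

76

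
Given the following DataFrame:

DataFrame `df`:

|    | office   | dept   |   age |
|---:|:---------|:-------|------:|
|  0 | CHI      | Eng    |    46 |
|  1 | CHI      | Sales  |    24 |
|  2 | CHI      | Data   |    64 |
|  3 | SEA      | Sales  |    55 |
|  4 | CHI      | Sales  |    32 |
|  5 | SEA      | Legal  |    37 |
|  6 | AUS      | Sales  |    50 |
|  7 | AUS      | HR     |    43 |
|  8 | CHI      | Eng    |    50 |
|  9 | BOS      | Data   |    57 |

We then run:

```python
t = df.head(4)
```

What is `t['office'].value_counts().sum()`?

4

take first 4 rows:
  office   dept  age
0    CHI    Eng   46
1    CHI  Sales   24
2    CHI   Data   64
3    SEA  Sales   55
value_counts of office:
office
CHI    3
SEA    1
Name: count, dtype: int64
Hence 4.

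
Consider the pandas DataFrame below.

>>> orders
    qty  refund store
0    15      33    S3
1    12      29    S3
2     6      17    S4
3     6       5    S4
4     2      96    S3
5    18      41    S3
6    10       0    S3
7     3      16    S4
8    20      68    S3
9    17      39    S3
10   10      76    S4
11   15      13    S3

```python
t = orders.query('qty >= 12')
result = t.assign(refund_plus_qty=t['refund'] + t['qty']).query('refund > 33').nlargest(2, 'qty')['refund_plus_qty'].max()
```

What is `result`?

filter rows where qty >= 12:
    qty  refund store
0    15      33    S3
1    12      29    S3
5    18      41    S3
8    20      68    S3
9    17      39    S3
11   15      13    S3
add column refund_plus_qty = t['refund'] + t['qty']:
    qty  refund store  refund_plus_qty
0    15      33    S3               48
1    12      29    S3               41
5    18      41    S3               59
8    20      68    S3               88
9    17      39    S3               56
11   15      13    S3               28
filter rows where refund > 33:
   qty  refund store  refund_plus_qty
5   18      41    S3               59
8   20      68    S3               88
9   17      39    S3               56
take 2 rows with largest qty:
   qty  refund store  refund_plus_qty
8   20      68    S3               88
5   18      41    S3               59
Then the max of column 'refund_plus_qty': 88

88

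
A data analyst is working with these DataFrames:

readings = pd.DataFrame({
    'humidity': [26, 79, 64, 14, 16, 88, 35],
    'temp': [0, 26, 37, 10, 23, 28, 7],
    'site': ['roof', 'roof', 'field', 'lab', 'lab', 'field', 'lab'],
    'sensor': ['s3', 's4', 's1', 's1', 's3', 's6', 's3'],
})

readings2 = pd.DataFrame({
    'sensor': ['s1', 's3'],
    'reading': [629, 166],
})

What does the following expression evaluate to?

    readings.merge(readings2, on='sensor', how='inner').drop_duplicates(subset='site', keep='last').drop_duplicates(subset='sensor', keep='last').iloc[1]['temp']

7

merge on 'sensor' (how='inner') → 5 rows:
   humidity  temp   site sensor  reading
0        26     0   roof     s3      166
1        64    37  field     s1      629
2        14    10    lab     s1      629
3        16    23    lab     s3      166
4        35     7    lab     s3      166
drop duplicate site (keep=last):
   humidity  temp   site sensor  reading
0        26     0   roof     s3      166
1        64    37  field     s1      629
4        35     7    lab     s3      166
drop duplicate sensor (keep=last):
   humidity  temp   site sensor  reading
1        64    37  field     s1      629
4        35     7    lab     s3      166
Taking the value at position 1, column 'temp' gives 7.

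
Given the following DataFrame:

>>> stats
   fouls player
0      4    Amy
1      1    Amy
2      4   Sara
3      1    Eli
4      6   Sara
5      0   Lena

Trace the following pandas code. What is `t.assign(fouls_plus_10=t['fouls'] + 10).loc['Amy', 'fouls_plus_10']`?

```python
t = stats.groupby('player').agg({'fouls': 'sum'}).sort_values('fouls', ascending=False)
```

15

group by player, sum of fouls:
        fouls
player       
Amy         5
Eli         1
Lena        0
Sara       10
sort by fouls descending:
        fouls
player       
Sara       10
Amy         5
Eli         1
Lena        0
add column fouls_plus_10 = t['fouls'] + 10:
        fouls  fouls_plus_10
player                      
Sara       10             20
Amy         5             15
Eli         1             11
Lena        0             10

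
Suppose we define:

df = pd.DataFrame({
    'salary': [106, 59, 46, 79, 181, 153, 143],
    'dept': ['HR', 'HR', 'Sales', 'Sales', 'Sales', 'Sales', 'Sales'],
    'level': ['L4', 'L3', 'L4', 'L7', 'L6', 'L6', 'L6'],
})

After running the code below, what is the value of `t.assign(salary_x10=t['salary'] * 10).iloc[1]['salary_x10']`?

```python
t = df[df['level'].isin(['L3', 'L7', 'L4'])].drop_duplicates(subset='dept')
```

filter rows where level in ['L3', 'L7', 'L4']:
   salary   dept level
0     106     HR    L4
1      59     HR    L3
2      46  Sales    L4
3      79  Sales    L7
drop duplicate dept (keep=first):
   salary   dept level
0     106     HR    L4
2      46  Sales    L4
add column salary_x10 = t['salary'] * 10:
   salary   dept level  salary_x10
0     106     HR    L4        1060
2      46  Sales    L4         460
Finally, value at position 1, column 'salary_x10' = 460.

460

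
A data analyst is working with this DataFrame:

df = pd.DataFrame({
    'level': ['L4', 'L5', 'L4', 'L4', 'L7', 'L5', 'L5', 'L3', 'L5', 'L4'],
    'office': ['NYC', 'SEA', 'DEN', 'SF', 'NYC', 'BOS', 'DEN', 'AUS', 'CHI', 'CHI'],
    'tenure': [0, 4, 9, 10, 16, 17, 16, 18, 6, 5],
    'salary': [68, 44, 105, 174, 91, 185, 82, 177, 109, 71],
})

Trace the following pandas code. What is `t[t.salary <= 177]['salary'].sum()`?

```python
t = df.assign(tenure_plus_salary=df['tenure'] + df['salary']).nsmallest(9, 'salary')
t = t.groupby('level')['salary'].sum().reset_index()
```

add column tenure_plus_salary = df['tenure'] + df['salary']:
  level office  tenure  salary  tenure_plus_salary
0    L4    NYC       0      68                  68
1    L5    SEA       4      44                  48
2    L4    DEN       9     105                 114
3    L4     SF      10     174                 184
4    L7    NYC      16      91                 107
5    L5    BOS      17     185                 202
6    L5    DEN      16      82                  98
7    L3    AUS      18     177                 195
8    L5    CHI       6     109                 115
9    L4    CHI       5      71                  76
take 9 rows with smallest salary:
  level office  tenure  salary  tenure_plus_salary
1    L5    SEA       4      44                  48
0    L4    NYC       0      68                  68
9    L4    CHI       5      71                  76
6    L5    DEN      16      82                  98
4    L7    NYC      16      91                 107
2    L4    DEN       9     105                 114
8    L5    CHI       6     109                 115
3    L4     SF      10     174                 184
7    L3    AUS      18     177                 195
group by level, sum of salary:
level
L3    177
L4    418
L5    235
L7     91
Name: salary, dtype: int64
reset_index():
  level  salary
0    L3     177
1    L4     418
2    L5     235
3    L7      91
filter rows where salary <= 177:
  level  salary
0    L3     177
3    L7      91

268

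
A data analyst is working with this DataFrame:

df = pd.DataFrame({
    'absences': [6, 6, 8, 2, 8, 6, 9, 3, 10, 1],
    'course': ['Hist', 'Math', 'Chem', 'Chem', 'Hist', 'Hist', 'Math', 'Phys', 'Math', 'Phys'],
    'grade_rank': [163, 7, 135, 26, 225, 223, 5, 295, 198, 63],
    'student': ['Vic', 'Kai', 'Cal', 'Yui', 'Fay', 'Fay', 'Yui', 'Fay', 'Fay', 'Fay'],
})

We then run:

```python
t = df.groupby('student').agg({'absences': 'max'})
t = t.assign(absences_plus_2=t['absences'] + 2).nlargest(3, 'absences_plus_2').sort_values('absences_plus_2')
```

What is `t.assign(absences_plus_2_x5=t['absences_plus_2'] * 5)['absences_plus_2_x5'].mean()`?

55.0

group by student, max of absences:
         absences
student          
Cal             8
Fay            10
Kai             6
Vic             6
Yui             9
add column absences_plus_2 = t['absences'] + 2:
         absences  absences_plus_2
student                           
Cal             8               10
Fay            10               12
Kai             6                8
Vic             6                8
Yui             9               11
take 3 rows with largest absences_plus_2:
         absences  absences_plus_2
student                           
Fay            10               12
Yui             9               11
Cal             8               10
sort by absences_plus_2:
         absences  absences_plus_2
student                           
Cal             8               10
Yui             9               11
Fay            10               12
add column absences_plus_2_x5 = t['absences_plus_2'] * 5:
         absences  absences_plus_2  absences_plus_2_x5
student                                               
Cal             8               10                  50
Yui             9               11                  55
Fay            10               12                  60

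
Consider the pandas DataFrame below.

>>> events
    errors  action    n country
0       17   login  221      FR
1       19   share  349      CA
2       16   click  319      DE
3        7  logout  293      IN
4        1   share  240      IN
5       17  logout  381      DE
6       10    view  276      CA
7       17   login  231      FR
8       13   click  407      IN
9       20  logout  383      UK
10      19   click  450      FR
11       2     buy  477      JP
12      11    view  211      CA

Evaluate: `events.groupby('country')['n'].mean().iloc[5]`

group by country, mean of n:
country
CA    278.666667
DE    350.000000
FR    300.666667
IN    313.333333
JP    477.000000
UK    383.000000
Name: n, dtype: float64

383.0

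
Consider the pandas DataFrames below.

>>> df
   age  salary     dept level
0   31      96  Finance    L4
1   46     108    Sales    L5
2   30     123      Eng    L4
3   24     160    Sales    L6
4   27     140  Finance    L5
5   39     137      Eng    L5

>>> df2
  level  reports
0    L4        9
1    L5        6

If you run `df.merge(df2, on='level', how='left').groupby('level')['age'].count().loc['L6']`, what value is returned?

merge on 'level' (how='left') → 6 rows:
   age  salary     dept level  reports
0   31      96  Finance    L4      9.0
1   46     108    Sales    L5      6.0
2   30     123      Eng    L4      9.0
3   24     160    Sales    L6      NaN
4   27     140  Finance    L5      6.0
5   39     137      Eng    L5      6.0
group by level, count of age:
level
L4    2
L5    3
L6    1
Name: age, dtype: int64
Then the value at index 'L6': 1

1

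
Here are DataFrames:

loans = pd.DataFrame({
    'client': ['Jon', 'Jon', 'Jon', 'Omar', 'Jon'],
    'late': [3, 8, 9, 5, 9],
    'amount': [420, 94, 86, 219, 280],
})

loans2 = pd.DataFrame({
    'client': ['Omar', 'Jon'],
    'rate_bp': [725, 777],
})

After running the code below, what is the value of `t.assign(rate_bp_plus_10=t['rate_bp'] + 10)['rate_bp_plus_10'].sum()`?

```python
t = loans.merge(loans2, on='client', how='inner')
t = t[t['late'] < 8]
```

merge on 'client' (how='inner') → 5 rows:
  client  late  amount  rate_bp
0    Jon     3     420      777
1    Jon     8      94      777
2    Jon     9      86      777
3   Omar     5     219      725
4    Jon     9     280      777
filter rows where late < 8:
  client  late  amount  rate_bp
0    Jon     3     420      777
3   Omar     5     219      725
add column rate_bp_plus_10 = t['rate_bp'] + 10:
  client  late  amount  rate_bp  rate_bp_plus_10
0    Jon     3     420      777              787
3   Omar     5     219      725              735
Hence 1522.

1522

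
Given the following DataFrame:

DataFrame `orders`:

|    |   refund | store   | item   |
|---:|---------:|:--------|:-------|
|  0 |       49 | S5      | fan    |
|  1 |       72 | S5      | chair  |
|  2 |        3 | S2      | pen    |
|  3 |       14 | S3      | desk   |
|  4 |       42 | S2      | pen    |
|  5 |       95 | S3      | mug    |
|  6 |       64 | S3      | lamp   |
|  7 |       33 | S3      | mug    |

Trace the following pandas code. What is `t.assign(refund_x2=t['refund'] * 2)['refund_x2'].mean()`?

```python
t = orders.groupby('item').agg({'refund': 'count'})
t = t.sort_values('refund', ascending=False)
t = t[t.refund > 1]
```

group by item, count of refund:
       refund
item         
chair       1
desk        1
fan         1
lamp        1
mug         2
pen         2
sort by refund descending:
       refund
item         
mug         2
pen         2
chair       1
desk        1
fan         1
lamp        1
filter rows where refund > 1:
      refund
item        
mug        2
pen        2
add column refund_x2 = t['refund'] * 2:
      refund  refund_x2
item                   
mug        2          4
pen        2          4
Reading off the mean of column 'refund_x2', we get 4.0.

4.0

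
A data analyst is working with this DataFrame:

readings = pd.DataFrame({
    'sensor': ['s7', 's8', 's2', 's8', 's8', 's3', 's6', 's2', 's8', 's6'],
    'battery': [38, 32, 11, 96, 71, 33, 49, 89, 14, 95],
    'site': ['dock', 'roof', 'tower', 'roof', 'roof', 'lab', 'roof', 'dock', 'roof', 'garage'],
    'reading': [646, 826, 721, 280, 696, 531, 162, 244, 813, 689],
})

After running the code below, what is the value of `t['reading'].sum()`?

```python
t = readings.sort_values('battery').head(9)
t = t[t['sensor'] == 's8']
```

2335

sort by battery:
  sensor  battery    site  reading
2     s2       11   tower      721
8     s8       14    roof      813
1     s8       32    roof      826
5     s3       33     lab      531
0     s7       38    dock      646
6     s6       49    roof      162
4     s8       71    roof      696
7     s2       89    dock      244
9     s6       95  garage      689
3     s8       96    roof      280
take first 9 rows:
  sensor  battery    site  reading
2     s2       11   tower      721
8     s8       14    roof      813
1     s8       32    roof      826
5     s3       33     lab      531
0     s7       38    dock      646
6     s6       49    roof      162
4     s8       71    roof      696
7     s2       89    dock      244
9     s6       95  garage      689
filter rows where sensor == 's8':
  sensor  battery  site  reading
8     s8       14  roof      813
1     s8       32  roof      826
4     s8       71  roof      696
Hence 2335.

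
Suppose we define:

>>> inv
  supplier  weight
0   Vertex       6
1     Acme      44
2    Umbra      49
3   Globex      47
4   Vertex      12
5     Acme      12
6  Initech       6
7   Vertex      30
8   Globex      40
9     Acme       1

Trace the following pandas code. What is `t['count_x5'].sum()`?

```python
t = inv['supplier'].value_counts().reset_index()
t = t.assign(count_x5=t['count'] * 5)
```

50

value_counts of supplier:
supplier
Vertex     3
Acme       3
Globex     2
Umbra      1
Initech    1
Name: count, dtype: int64
reset_index():
  supplier  count
0   Vertex      3
1     Acme      3
2   Globex      2
3    Umbra      1
4  Initech      1
add column count_x5 = t['count'] * 5:
  supplier  count  count_x5
0   Vertex      3        15
1     Acme      3        15
2   Globex      2        10
3    Umbra      1         5
4  Initech      1         5
Hence 50.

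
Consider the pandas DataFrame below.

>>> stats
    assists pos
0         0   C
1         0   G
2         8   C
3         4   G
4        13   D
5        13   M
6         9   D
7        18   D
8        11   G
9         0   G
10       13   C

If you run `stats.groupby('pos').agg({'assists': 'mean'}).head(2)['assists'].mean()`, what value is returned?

group by pos, mean of assists:
       assists
pos           
C     7.000000
D    13.333333
G     3.750000
M    13.000000
take first 2 rows:
       assists
pos           
C     7.000000
D    13.333333
So mean() = 10.1666666667.

10.1666666667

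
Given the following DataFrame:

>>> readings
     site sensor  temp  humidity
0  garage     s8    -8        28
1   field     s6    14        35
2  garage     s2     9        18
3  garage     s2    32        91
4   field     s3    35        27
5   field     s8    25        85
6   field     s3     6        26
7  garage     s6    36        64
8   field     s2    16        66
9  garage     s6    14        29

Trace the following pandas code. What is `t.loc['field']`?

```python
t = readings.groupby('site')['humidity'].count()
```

5

group by site, count of humidity:
site
field     5
garage    5
Name: humidity, dtype: int64
Finally, value at index 'field' = 5.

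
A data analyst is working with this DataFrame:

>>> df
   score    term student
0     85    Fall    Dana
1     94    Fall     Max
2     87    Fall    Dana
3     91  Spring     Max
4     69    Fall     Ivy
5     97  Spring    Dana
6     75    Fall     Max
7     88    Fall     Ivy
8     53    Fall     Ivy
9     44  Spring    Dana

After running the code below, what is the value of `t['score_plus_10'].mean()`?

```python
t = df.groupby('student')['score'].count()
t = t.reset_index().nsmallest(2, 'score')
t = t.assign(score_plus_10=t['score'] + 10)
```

13.0

group by student, count of score:
student
Dana    4
Ivy     3
Max     3
Name: score, dtype: int64
reset_index():
  student  score
0    Dana      4
1     Ivy      3
2     Max      3
take 2 rows with smallest score:
  student  score
1     Ivy      3
2     Max      3
add column score_plus_10 = t['score'] + 10:
  student  score  score_plus_10
1     Ivy      3             13
2     Max      3             13
mean of column 'score_plus_10' → 13.0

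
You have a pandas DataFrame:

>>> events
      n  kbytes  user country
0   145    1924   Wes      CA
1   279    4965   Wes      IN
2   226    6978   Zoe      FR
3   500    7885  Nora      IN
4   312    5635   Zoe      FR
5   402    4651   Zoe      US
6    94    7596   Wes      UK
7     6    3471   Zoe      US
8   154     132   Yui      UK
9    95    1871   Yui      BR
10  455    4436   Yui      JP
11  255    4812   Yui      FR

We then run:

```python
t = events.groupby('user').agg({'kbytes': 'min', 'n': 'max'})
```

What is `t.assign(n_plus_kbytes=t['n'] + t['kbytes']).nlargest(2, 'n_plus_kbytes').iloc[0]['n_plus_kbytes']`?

8385

group by user: min(kbytes), max(n):
      kbytes    n
user             
Nora    7885  500
Wes     1924  279
Yui      132  455
Zoe     3471  402
add column n_plus_kbytes = t['n'] + t['kbytes']:
      kbytes    n  n_plus_kbytes
user                            
Nora    7885  500           8385
Wes     1924  279           2203
Yui      132  455            587
Zoe     3471  402           3873
take 2 rows with largest n_plus_kbytes:
      kbytes    n  n_plus_kbytes
user                            
Nora    7885  500           8385
Zoe     3471  402           3873
Reading off the value at position 0, column 'n_plus_kbytes', we get 8385.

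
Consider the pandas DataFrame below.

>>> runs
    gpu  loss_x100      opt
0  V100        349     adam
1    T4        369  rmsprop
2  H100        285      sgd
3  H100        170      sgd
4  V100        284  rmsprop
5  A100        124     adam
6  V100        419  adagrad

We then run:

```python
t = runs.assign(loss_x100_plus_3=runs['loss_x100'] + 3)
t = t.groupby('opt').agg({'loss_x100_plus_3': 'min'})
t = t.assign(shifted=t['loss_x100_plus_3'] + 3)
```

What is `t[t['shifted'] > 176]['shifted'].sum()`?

add column loss_x100_plus_3 = runs['loss_x100'] + 3:
    gpu  loss_x100      opt  loss_x100_plus_3
0  V100        349     adam               352
1    T4        369  rmsprop               372
2  H100        285      sgd               288
3  H100        170      sgd               173
4  V100        284  rmsprop               287
5  A100        124     adam               127
6  V100        419  adagrad               422
group by opt, min of loss_x100_plus_3:
         loss_x100_plus_3
opt                      
adagrad               422
adam                  127
rmsprop               287
sgd                   173
add column shifted = t['loss_x100_plus_3'] + 3:
         loss_x100_plus_3  shifted
opt                               
adagrad               422      425
adam                  127      130
rmsprop               287      290
sgd                   173      176
filter rows where shifted > 176:
         loss_x100_plus_3  shifted
opt                               
adagrad               422      425
rmsprop               287      290
Then the sum of column 'shifted': 715

715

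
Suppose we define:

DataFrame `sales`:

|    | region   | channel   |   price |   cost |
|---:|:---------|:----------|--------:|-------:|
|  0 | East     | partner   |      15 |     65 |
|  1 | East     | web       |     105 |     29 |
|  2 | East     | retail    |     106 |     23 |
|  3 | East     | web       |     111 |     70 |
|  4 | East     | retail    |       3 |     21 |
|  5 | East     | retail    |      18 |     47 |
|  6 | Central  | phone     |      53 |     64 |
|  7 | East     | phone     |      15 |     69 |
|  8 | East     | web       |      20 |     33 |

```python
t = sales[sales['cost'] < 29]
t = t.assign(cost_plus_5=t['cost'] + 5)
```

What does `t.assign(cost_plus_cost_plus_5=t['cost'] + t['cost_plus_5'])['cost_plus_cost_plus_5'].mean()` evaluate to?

49.0

filter rows where cost < 29:
  region channel  price  cost
2   East  retail    106    23
4   East  retail      3    21
add column cost_plus_5 = t['cost'] + 5:
  region channel  price  cost  cost_plus_5
2   East  retail    106    23           28
4   East  retail      3    21           26
add column cost_plus_cost_plus_5 = t['cost'] + t['cost_plus_5']:
  region channel  price  cost  cost_plus_5  cost_plus_cost_plus_5
2   East  retail    106    23           28                     51
4   East  retail      3    21           26                     47
Taking the mean of column 'cost_plus_cost_plus_5' gives 49.0.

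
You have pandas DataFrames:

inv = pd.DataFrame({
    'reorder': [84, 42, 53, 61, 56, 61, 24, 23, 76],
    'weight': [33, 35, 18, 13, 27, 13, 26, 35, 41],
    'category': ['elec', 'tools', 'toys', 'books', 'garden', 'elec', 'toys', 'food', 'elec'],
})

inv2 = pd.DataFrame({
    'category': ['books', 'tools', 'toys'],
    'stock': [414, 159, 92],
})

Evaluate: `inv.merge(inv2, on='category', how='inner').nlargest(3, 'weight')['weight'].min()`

18

merge on 'category' (how='inner') → 4 rows:
   reorder  weight category  stock
0       42      35    tools    159
1       53      18     toys     92
2       61      13    books    414
3       24      26     toys     92
take 3 rows with largest weight:
   reorder  weight category  stock
0       42      35    tools    159
3       24      26     toys     92
1       53      18     toys     92
Hence 18.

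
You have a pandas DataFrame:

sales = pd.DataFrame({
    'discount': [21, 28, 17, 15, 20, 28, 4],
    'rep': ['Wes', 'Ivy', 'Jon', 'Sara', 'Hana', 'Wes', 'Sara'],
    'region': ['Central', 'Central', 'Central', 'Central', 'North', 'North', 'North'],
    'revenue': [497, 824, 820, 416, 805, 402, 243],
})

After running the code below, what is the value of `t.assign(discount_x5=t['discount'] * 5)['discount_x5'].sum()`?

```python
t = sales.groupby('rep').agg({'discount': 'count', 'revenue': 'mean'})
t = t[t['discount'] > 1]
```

20

group by rep: count(discount), mean(revenue):
      discount  revenue
rep                    
Hana         1    805.0
Ivy          1    824.0
Jon          1    820.0
Sara         2    329.5
Wes          2    449.5
filter rows where discount > 1:
      discount  revenue
rep                    
Sara         2    329.5
Wes          2    449.5
add column discount_x5 = t['discount'] * 5:
      discount  revenue  discount_x5
rep                                 
Sara         2    329.5           10
Wes          2    449.5           10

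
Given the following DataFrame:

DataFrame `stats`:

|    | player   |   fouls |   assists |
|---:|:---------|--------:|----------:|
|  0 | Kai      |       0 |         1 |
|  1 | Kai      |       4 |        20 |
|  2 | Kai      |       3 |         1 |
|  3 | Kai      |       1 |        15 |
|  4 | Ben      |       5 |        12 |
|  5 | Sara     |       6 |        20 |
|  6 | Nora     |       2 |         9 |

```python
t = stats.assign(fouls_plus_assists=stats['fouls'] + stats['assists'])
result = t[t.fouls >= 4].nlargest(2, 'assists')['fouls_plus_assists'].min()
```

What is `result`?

24

add column fouls_plus_assists = stats['fouls'] + stats['assists']:
  player  fouls  assists  fouls_plus_assists
0    Kai      0        1                   1
1    Kai      4       20                  24
2    Kai      3        1                   4
3    Kai      1       15                  16
4    Ben      5       12                  17
5   Sara      6       20                  26
6   Nora      2        9                  11
filter rows where fouls >= 4:
  player  fouls  assists  fouls_plus_assists
1    Kai      4       20                  24
4    Ben      5       12                  17
5   Sara      6       20                  26
take 2 rows with largest assists:
  player  fouls  assists  fouls_plus_assists
1    Kai      4       20                  24
5   Sara      6       20                  26
Reading off the min of column 'fouls_plus_assists', we get 24.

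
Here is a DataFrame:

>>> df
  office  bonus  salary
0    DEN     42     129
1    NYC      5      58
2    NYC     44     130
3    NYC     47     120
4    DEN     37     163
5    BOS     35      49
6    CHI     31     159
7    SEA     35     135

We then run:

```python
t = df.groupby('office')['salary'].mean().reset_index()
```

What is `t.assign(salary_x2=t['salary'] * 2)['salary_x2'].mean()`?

group by office, mean of salary:
office
BOS     49.000000
CHI    159.000000
DEN    146.000000
NYC    102.666667
SEA    135.000000
Name: salary, dtype: float64
reset_index():
  office      salary
0    BOS   49.000000
1    CHI  159.000000
2    DEN  146.000000
3    NYC  102.666667
4    SEA  135.000000
add column salary_x2 = t['salary'] * 2:
  office      salary   salary_x2
0    BOS   49.000000   98.000000
1    CHI  159.000000  318.000000
2    DEN  146.000000  292.000000
3    NYC  102.666667  205.333333
4    SEA  135.000000  270.000000
The mean of column 'salary_x2' is 236.666666667.

236.666666667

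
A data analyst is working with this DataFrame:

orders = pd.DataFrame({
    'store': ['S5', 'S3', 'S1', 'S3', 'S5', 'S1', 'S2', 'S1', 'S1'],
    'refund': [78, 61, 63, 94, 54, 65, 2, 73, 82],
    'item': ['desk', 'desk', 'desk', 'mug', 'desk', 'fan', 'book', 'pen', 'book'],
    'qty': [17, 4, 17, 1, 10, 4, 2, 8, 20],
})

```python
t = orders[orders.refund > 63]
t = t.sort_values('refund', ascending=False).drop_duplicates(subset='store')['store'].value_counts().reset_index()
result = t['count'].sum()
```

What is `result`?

filter rows where refund > 63:
  store  refund  item  qty
0    S5      78  desk   17
3    S3      94   mug    1
5    S1      65   fan    4
7    S1      73   pen    8
8    S1      82  book   20
sort by refund descending:
  store  refund  item  qty
3    S3      94   mug    1
8    S1      82  book   20
0    S5      78  desk   17
7    S1      73   pen    8
5    S1      65   fan    4
drop duplicate store (keep=first):
  store  refund  item  qty
3    S3      94   mug    1
8    S1      82  book   20
0    S5      78  desk   17
value_counts of store:
store
S3    1
S1    1
S5    1
Name: count, dtype: int64
reset_index():
  store  count
0    S3      1
1    S1      1
2    S5      1
Taking the sum of column 'count' gives 3.

3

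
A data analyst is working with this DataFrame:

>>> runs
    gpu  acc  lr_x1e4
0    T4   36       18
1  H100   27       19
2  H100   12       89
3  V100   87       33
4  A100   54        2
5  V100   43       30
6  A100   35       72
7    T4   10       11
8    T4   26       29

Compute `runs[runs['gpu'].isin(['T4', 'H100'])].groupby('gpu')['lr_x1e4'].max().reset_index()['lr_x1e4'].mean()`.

59.0

filter rows where gpu in ['T4', 'H100']:
    gpu  acc  lr_x1e4
0    T4   36       18
1  H100   27       19
2  H100   12       89
7    T4   10       11
8    T4   26       29
group by gpu, max of lr_x1e4:
gpu
H100    89
T4      29
Name: lr_x1e4, dtype: int64
reset_index():
    gpu  lr_x1e4
0  H100       89
1    T4       29
mean of column 'lr_x1e4' → 59.0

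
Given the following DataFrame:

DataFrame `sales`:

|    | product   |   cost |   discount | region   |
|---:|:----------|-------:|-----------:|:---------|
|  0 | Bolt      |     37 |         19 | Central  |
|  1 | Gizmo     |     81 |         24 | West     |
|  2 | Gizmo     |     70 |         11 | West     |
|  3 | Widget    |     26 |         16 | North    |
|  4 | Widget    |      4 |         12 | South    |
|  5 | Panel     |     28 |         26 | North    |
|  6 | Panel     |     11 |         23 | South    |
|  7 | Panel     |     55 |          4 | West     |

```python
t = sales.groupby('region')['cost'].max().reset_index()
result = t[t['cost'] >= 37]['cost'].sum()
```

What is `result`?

118

group by region, max of cost:
region
Central    37
North      28
South      11
West       81
Name: cost, dtype: int64
reset_index():
    region  cost
0  Central    37
1    North    28
2    South    11
3     West    81
filter rows where cost >= 37:
    region  cost
0  Central    37
3     West    81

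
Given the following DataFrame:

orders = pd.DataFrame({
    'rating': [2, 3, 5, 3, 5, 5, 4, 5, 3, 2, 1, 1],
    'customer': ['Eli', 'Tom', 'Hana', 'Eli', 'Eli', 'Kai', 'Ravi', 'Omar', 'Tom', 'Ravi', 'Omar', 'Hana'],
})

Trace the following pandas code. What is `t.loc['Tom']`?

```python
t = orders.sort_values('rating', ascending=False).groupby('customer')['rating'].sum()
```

sort by rating descending:
    rating customer
2        5     Hana
4        5      Eli
5        5      Kai
7        5     Omar
6        4     Ravi
1        3      Tom
3        3      Eli
8        3      Tom
0        2      Eli
9        2     Ravi
10       1     Omar
11       1     Hana
group by customer, sum of rating:
customer
Eli     10
Hana     6
Kai      5
Omar     6
Ravi     6
Tom      6
Name: rating, dtype: int64
Then the value at index 'Tom': 6

6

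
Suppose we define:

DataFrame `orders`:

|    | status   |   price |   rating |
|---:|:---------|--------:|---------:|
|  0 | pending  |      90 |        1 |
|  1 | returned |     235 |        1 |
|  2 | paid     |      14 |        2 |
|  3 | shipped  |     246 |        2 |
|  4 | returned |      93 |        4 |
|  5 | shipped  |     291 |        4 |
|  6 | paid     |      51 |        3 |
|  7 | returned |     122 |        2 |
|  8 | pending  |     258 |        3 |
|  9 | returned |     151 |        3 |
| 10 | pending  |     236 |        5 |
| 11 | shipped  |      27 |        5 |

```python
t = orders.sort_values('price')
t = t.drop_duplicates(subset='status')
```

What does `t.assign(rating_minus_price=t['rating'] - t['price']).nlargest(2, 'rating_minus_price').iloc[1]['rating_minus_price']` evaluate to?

sort by price:
      status  price  rating
2       paid     14       2
11   shipped     27       5
6       paid     51       3
0    pending     90       1
4   returned     93       4
7   returned    122       2
9   returned    151       3
1   returned    235       1
10   pending    236       5
3    shipped    246       2
8    pending    258       3
5    shipped    291       4
drop duplicate status (keep=first):
      status  price  rating
2       paid     14       2
11   shipped     27       5
0    pending     90       1
4   returned     93       4
add column rating_minus_price = t['rating'] - t['price']:
      status  price  rating  rating_minus_price
2       paid     14       2                 -12
11   shipped     27       5                 -22
0    pending     90       1                 -89
4   returned     93       4                 -89
take 2 rows with largest rating_minus_price:
     status  price  rating  rating_minus_price
2      paid     14       2                 -12
11  shipped     27       5                 -22
value at position 1, column 'rating_minus_price' → -22

-22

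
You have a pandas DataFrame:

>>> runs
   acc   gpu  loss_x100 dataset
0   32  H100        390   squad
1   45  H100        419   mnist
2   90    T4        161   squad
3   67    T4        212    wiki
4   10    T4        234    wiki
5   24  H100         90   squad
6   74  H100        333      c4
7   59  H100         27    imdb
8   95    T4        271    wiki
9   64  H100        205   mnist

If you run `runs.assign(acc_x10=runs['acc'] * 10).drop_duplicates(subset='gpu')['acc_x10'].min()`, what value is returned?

320

add column acc_x10 = runs['acc'] * 10:
   acc   gpu  loss_x100 dataset  acc_x10
0   32  H100        390   squad      320
1   45  H100        419   mnist      450
2   90    T4        161   squad      900
3   67    T4        212    wiki      670
4   10    T4        234    wiki      100
5   24  H100         90   squad      240
6   74  H100        333      c4      740
7   59  H100         27    imdb      590
8   95    T4        271    wiki      950
9   64  H100        205   mnist      640
drop duplicate gpu (keep=first):
   acc   gpu  loss_x100 dataset  acc_x10
0   32  H100        390   squad      320
2   90    T4        161   squad      900
Hence 320.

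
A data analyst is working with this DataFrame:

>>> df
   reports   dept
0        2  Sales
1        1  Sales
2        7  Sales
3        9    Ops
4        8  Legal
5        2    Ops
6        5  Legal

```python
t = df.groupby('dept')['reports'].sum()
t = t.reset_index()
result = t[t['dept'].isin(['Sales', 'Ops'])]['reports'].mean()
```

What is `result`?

group by dept, sum of reports:
dept
Legal    13
Ops      11
Sales    10
Name: reports, dtype: int64
reset_index():
    dept  reports
0  Legal       13
1    Ops       11
2  Sales       10
filter rows where dept in ['Sales', 'Ops']:
    dept  reports
1    Ops       11
2  Sales       10
Finally, mean of column 'reports' = 10.5.

10.5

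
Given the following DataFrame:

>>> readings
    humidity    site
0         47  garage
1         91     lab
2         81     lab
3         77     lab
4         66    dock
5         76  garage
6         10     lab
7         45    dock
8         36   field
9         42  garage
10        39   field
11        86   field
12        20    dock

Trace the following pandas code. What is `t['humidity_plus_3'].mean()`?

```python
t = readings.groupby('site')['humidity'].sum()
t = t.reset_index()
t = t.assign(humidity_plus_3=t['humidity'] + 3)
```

182.0

group by site, sum of humidity:
site
dock      131
field     161
garage    165
lab       259
Name: humidity, dtype: int64
reset_index():
     site  humidity
0    dock       131
1   field       161
2  garage       165
3     lab       259
add column humidity_plus_3 = t['humidity'] + 3:
     site  humidity  humidity_plus_3
0    dock       131              134
1   field       161              164
2  garage       165              168
3     lab       259              262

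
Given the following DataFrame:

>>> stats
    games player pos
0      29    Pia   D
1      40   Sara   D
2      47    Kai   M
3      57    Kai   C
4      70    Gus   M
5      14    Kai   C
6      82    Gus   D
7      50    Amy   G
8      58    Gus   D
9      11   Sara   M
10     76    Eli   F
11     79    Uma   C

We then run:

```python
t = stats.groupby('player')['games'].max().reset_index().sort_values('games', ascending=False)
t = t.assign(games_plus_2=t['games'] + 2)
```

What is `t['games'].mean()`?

group by player, max of games:
player
Amy     50
Eli     76
Gus     82
Kai     57
Pia     29
Sara    40
Uma     79
Name: games, dtype: int64
reset_index():
  player  games
0    Amy     50
1    Eli     76
2    Gus     82
3    Kai     57
4    Pia     29
5   Sara     40
6    Uma     79
sort by games descending:
  player  games
2    Gus     82
6    Uma     79
1    Eli     76
3    Kai     57
0    Amy     50
5   Sara     40
4    Pia     29
add column games_plus_2 = t['games'] + 2:
  player  games  games_plus_2
2    Gus     82            84
6    Uma     79            81
1    Eli     76            78
3    Kai     57            59
0    Amy     50            52
5   Sara     40            42
4    Pia     29            31
So mean() = 59.0.

59.0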